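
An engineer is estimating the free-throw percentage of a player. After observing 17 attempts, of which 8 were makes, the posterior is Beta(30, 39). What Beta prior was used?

Beta(22, 30)

A Beta(a, b) prior with s successes and f failures in binomial data gives a Beta(a+s, b+f) posterior.
Subtract the data counts: 30−8=22, 39−9=30.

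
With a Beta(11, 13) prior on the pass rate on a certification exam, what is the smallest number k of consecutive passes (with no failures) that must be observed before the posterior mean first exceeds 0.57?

k = 7

After k passes and 0 failures the posterior is Beta(11+k, 13), with mean (11+k)/(11+13+k).
Set (11+k)/(24+k) > 0.57 and solve: k > (0.57·24 − 11)/(1 − 0.57) = 6.233.
The smallest integer exceeding 6.233 is 7, and checking k=7: (18)/(31) = 0.5806 > 0.57.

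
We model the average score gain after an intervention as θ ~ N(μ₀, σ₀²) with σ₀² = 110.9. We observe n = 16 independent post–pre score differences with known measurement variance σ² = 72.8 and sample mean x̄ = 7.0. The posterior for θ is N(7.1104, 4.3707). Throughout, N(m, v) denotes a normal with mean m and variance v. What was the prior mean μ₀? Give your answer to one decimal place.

The posterior mean is a precision-weighted average: μ_n = (τ₀μ₀ + τ_data·x̄)/(τ₀+τ_data), with τ₀=1/σ₀² and τ_data=n/σ².
Here τ₀ = 1/110.9 = 0.009017 and τ_data = 16/72.8 = 0.219780, so τ_n = 0.228797.
Rearranging for μ₀: μ₀ = (μ_n·τ_n − τ_data·x̄)/τ₀ = (7.1104·0.228797 − 0.219780·7.0) / 0.009017 = 0.088378/0.009017 ≈ 9.8.

μ₀ = 9.8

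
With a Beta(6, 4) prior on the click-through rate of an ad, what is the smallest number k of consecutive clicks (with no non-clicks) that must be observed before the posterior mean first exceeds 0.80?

k = 11

After k clicks and 0 non-clicks the posterior is Beta(6+k, 4), with mean (6+k)/(6+4+k).
Set (6+k)/(10+k) > 0.80 and solve: k > (0.80·10 − 6)/(1 − 0.80) = 10.000.
The smallest integer exceeding 10.000 is 11, and checking k=11: (17)/(21) = 0.8095 > 0.80.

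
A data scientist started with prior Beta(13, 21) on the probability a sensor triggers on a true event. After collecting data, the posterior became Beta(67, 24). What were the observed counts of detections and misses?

Under Beta–binomial conjugacy the posterior parameters are (a+s, b+f).
So s = 67 − 13 = 54 and f = 24 − 21 = 3.

54 detections and 3 misses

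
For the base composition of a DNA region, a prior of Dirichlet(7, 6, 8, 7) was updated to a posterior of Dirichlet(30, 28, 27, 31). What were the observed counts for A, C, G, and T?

counts (23, 22, 19, 24)

For a Dirichlet(α) prior with multinomial counts c, the posterior is Dirichlet(α + c) componentwise.
Counts are posterior − prior componentwise: 30−7=23, 28−6=22, 27−8=19, 31−7=24.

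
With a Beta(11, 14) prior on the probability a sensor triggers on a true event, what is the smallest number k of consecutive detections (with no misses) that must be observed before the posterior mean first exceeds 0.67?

After k detections and 0 misses the posterior is Beta(11+k, 14), with mean (11+k)/(11+14+k).
Set (11+k)/(25+k) > 0.67 and solve: k > (0.67·25 − 11)/(1 − 0.67) = 17.424.
The smallest integer exceeding 17.424 is 18.

k = 18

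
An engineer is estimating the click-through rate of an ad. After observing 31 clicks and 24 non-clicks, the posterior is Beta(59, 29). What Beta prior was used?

Beta(28, 5)

Beta is conjugate to the binomial likelihood: posterior = Beta(a+s, b+f).
Subtract the data counts: 59−31=28, 29−24=5.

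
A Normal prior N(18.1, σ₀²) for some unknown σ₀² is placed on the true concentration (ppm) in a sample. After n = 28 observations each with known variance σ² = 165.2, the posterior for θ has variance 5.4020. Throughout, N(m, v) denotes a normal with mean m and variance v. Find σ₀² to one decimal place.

σ₀² = 64.0

Posterior precision equals prior precision plus data precision: 1/σ_n² = 1/σ₀² + n/σ².
So 1/σ₀² = 1/5.4020 − 28/165.2 = 0.185117 − 0.169492 = 0.015625.
Hence σ₀² = 1/0.015625 ≈ 64.0.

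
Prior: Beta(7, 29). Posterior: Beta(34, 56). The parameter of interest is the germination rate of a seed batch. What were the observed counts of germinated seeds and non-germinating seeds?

A Beta(α, β) prior with s successes and f failures in binomial data gives a Beta(α+s, β+f) posterior.
So s = 34 − 7 = 27 and f = 56 − 29 = 27.

27 germinated seeds and 27 non-germinating seeds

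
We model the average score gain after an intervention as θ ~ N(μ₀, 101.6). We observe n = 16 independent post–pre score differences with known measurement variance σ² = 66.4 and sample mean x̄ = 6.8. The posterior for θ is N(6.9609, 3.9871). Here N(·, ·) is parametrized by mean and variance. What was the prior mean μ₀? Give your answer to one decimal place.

The posterior mean is a precision-weighted average: μ_n = (τ₀μ₀ + τ_data·x̄)/(τ₀+τ_data), with τ₀=1/σ₀² and τ_data=n/σ².
Here τ₀ = 1/101.6 = 0.009843 and τ_data = 16/66.4 = 0.240964, so τ_n = 0.250807.
Rearranging for μ₀: μ₀ = (μ_n·τ_n − τ_data·x̄)/τ₀ = (6.9609·0.250807 − 0.240964·6.8) / 0.009843 = 0.107287/0.009843 ≈ 10.9.

μ₀ = 10.9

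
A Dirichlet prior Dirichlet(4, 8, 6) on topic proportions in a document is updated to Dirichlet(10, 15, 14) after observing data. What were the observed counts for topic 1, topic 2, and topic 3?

For a Dirichlet(α) prior with multinomial counts c, the posterior is Dirichlet(α + c) componentwise.
Counts are posterior − prior componentwise: 10−4=6, 15−8=7, 14−6=8.

counts (6, 7, 8)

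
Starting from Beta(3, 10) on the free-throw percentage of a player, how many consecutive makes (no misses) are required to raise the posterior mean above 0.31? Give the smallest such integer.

k = 2

After k makes and 0 misses the posterior is Beta(3+k, 10), with mean (3+k)/(3+10+k).
Set (3+k)/(13+k) > 0.31 and solve: k > (0.31·13 − 3)/(1 − 0.31) = 1.493.
The smallest integer exceeding 1.493 is 2, and checking k=2: (5)/(15) = 0.3333 > 0.31.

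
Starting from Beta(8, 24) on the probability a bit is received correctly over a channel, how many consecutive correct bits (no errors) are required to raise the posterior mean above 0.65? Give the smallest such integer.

After k correct bits and 0 errors the posterior is Beta(8+k, 24), with mean (8+k)/(8+24+k).
Set (8+k)/(32+k) > 0.65 and solve: k > (0.65·32 − 8)/(1 − 0.65) = 36.571.
The smallest integer exceeding 36.571 is 37, and checking k=37: (45)/(69) = 0.6522 > 0.65.

k = 37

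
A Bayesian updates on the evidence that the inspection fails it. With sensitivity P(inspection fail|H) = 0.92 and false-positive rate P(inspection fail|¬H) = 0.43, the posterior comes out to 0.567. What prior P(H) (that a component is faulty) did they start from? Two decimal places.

P(H) = 0.38

Bayes' rule in odds form gives O(H|E) = O(H)·[P(E|H)/P(E|¬H)], hence O(H) = O(H|E)/LR.
Posterior odds = 0.567/(1−0.567) = 1.3095. LR = 0.92/0.43 = 2.1395.
Prior odds = 1.3095/2.1395 = 0.6121, so P(H) = 0.6121/(1+0.6121) ≈ 0.38.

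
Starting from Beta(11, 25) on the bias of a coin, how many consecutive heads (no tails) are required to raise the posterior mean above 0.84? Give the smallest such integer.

After k heads and 0 tails the posterior is Beta(11+k, 25), with mean (11+k)/(11+25+k).
Set (11+k)/(36+k) > 0.84 and solve: k > (0.84·36 − 11)/(1 − 0.84) = 120.250.
The smallest integer exceeding 120.250 is 121, and checking k=121: (132)/(157) = 0.8408 > 0.84.

k = 121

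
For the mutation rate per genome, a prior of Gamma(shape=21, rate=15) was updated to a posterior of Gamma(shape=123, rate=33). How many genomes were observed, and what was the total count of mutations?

n = 18 genomes with total 102 mutations

Gamma–Poisson conjugacy: posterior shape = α + Σxᵢ, posterior rate = β + n.
Matching: Σxᵢ = 123 − 21 = 102 and n = 33 − 15 = 18.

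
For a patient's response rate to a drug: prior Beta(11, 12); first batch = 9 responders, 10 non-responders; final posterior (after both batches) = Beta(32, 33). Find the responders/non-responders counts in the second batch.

12 responders and 11 non-responders

Because Beta–binomial updating is additive in the counts, the combined data contributed (α_post−α_prior, β_post−β_prior) successes and failures.
Total across both batches: 32−11=21 responders, 33−12=21 non-responders.
Subtract the first batch: 21−9=12 responders and 21−10=11 non-responders.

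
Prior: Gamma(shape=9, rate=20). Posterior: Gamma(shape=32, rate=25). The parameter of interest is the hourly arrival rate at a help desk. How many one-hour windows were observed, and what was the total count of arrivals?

A Gamma(α, β) prior (rate parametrization) on a Poisson rate with n observations summing to S gives posterior Gamma(α+S, β+n).
Matching: Σxᵢ = 32 − 9 = 23 and n = 25 − 20 = 5.

n = 5 one-hour windows with total 23 arrivals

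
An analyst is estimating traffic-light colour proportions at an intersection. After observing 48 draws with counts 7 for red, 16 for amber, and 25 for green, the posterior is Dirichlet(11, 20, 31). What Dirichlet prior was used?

Dirichlet(4, 4, 6)

For a Dirichlet(α) prior with multinomial counts c, the posterior is Dirichlet(α + c) componentwise.
Subtract each count from the matching posterior parameter: 11−7=4, 20−16=4, 31−25=6.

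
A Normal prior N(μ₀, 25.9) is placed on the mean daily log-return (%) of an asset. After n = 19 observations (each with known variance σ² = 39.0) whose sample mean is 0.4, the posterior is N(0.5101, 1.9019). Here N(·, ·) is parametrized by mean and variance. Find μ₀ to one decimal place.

The posterior mean is a precision-weighted average: μ_n = (τ₀μ₀ + τ_data·x̄)/(τ₀+τ_data), with τ₀=1/σ₀² and τ_data=n/σ².
Here τ₀ = 1/25.9 = 0.038610 and τ_data = 19/39.0 = 0.487179, so τ_n = 0.525789.
Rearranging for μ₀: μ₀ = (μ_n·τ_n − τ_data·x̄)/τ₀ = (0.5101·0.525789 − 0.487179·0.4) / 0.038610 = 0.073333/0.038610 ≈ 1.9.

μ₀ = 1.9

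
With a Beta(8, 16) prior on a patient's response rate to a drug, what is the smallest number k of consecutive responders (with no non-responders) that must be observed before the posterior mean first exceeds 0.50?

After k responders and 0 non-responders the posterior is Beta(8+k, 16), with mean (8+k)/(8+16+k).
Set (8+k)/(24+k) > 0.50 and solve: k > (0.50·24 − 8)/(1 − 0.50) = 8.000.
The smallest integer exceeding 8.000 is 9, and checking k=9: (17)/(33) = 0.5152 > 0.50.

k = 9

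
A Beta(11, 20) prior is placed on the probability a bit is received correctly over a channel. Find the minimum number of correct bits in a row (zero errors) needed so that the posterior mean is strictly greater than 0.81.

k = 75

After k correct bits and 0 errors the posterior is Beta(11+k, 20), with mean (11+k)/(11+20+k).
Set (11+k)/(31+k) > 0.81 and solve: k > (0.81·31 − 11)/(1 − 0.81) = 74.263.
The smallest integer exceeding 74.263 is 75, and checking k=75: (86)/(106) = 0.8113 > 0.81.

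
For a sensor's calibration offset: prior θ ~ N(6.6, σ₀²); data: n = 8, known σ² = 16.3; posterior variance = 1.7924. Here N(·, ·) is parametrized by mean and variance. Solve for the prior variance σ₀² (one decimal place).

σ₀² = 14.9

Posterior precision equals prior precision plus data precision: 1/σ_n² = 1/σ₀² + n/σ².
So 1/σ₀² = 1/1.7924 − 8/16.3 = 0.557911 − 0.490798 = 0.067113.
Hence σ₀² = 1/0.067113 ≈ 14.9.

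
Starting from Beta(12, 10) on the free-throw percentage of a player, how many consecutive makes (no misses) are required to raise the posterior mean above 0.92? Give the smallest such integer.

k = 104

After k makes and 0 misses the posterior is Beta(12+k, 10), with mean (12+k)/(12+10+k).
Set (12+k)/(22+k) > 0.92 and solve: k > (0.92·22 − 12)/(1 − 0.92) = 103.000.
The smallest integer exceeding 103.000 is 104, and checking k=104: (116)/(126) = 0.9206 > 0.92.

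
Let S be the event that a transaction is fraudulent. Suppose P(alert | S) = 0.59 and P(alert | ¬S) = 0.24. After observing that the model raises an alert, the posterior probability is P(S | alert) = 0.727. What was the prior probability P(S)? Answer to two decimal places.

In odds form, posterior odds = prior odds × likelihood ratio, so prior odds = posterior odds ÷ LR.
Posterior odds = 0.727/(1−0.727) = 2.6630. LR = 0.59/0.24 = 2.4583.
Prior odds = 2.6630/2.4583 = 1.0833, so P(S) = 1.0833/(1+1.0833) ≈ 0.52.

P(S) = 0.52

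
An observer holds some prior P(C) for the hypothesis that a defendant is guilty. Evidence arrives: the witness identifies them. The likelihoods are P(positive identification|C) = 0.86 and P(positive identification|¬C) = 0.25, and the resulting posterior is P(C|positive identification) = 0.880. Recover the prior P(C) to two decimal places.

In odds form, posterior odds = prior odds × likelihood ratio, so prior odds = posterior odds ÷ LR.
Posterior odds = 0.880/(1−0.880) = 7.3333. LR = 0.86/0.25 = 3.4400.
Prior odds = 7.3333/3.4400 = 2.1318, so P(C) = 2.1318/(1+2.1318) ≈ 0.68.

P(C) = 0.68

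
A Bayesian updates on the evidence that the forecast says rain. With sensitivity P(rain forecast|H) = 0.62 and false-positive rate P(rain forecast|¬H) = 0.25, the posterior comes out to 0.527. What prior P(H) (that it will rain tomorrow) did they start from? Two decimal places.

P(H) = 0.31

Bayes' rule in odds form gives O(H|E) = O(H)·[P(E|H)/P(E|¬H)], hence O(H) = O(H|E)/LR.
Posterior odds = 0.527/(1−0.527) = 1.1142. LR = 0.62/0.25 = 2.4800.
Prior odds = 1.1142/2.4800 = 0.4493, so P(H) = 0.4493/(1+0.4493) ≈ 0.31.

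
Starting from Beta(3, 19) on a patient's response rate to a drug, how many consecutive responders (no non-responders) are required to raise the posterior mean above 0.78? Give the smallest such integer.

After k responders and 0 non-responders the posterior is Beta(3+k, 19), with mean (3+k)/(3+19+k).
Set (3+k)/(22+k) > 0.78 and solve: k > (0.78·22 − 3)/(1 − 0.78) = 64.364.
The smallest integer exceeding 64.364 is 65, and checking k=65: (68)/(87) = 0.7816 > 0.78.

k = 65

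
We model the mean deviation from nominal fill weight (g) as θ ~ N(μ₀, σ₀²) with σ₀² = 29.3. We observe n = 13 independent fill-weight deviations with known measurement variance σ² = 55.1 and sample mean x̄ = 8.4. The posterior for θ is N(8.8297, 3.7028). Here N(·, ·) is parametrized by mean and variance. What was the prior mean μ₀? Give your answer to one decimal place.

μ₀ = 11.8

With known observation variance, the Normal–Normal posterior has precision τ_n = τ₀ + n/σ² and mean μ_n = (τ₀μ₀ + (n/σ²)x̄)/τ_n.
Here τ₀ = 1/29.3 = 0.034130 and τ_data = 13/55.1 = 0.235935, so τ_n = 0.270065.
Rearranging for μ₀: μ₀ = (μ_n·τ_n − τ_data·x̄)/τ₀ = (8.8297·0.270065 − 0.235935·8.4) / 0.034130 = 0.402739/0.034130 ≈ 11.8.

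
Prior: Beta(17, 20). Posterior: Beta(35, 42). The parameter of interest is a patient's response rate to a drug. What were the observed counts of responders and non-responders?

18 responders and 22 non-responders

Under Beta–binomial conjugacy the posterior parameters are (α+s, β+f).
So s = 35 − 17 = 18 and f = 42 − 20 = 22.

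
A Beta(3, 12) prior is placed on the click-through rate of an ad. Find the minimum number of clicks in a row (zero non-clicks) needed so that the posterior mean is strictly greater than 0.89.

After k clicks and 0 non-clicks the posterior is Beta(3+k, 12), with mean (3+k)/(3+12+k).
Set (3+k)/(15+k) > 0.89 and solve: k > (0.89·15 − 3)/(1 − 0.89) = 94.091.
The smallest integer exceeding 94.091 is 95.

k = 95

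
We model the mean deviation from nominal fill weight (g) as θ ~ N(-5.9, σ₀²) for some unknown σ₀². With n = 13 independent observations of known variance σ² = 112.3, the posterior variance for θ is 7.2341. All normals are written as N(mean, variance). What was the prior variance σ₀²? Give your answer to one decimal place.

Posterior precision equals prior precision plus data precision: 1/σ_n² = 1/σ₀² + n/σ².
So 1/σ₀² = 1/7.2341 − 13/112.3 = 0.138234 − 0.115761 = 0.022473.
Hence σ₀² = 1/0.022473 ≈ 44.5.

σ₀² = 44.5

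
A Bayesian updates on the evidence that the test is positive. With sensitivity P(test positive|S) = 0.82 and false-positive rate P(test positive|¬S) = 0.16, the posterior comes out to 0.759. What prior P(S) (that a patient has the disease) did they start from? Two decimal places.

In odds form, posterior odds = prior odds × likelihood ratio, so prior odds = posterior odds ÷ LR.
Posterior odds = 0.759/(1−0.759) = 3.1494. LR = 0.82/0.16 = 5.1250.
Prior odds = 3.1494/5.1250 = 0.6145, so P(S) = 0.6145/(1+0.6145) ≈ 0.38.

P(S) = 0.38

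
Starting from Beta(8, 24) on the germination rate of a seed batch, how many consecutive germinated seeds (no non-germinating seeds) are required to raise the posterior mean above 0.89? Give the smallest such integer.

k = 187

After k germinated seeds and 0 non-germinating seeds the posterior is Beta(8+k, 24), with mean (8+k)/(8+24+k).
Set (8+k)/(32+k) > 0.89 and solve: k > (0.89·32 − 8)/(1 − 0.89) = 186.182.
The smallest integer exceeding 186.182 is 187.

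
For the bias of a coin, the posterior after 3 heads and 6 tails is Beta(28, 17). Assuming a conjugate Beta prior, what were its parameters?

A Beta(α, β) prior with s successes and f failures in binomial data gives a Beta(α+s, β+f) posterior.
So α = 28 − 3 = 25 and β = 17 − 6 = 11.

Beta(25, 11)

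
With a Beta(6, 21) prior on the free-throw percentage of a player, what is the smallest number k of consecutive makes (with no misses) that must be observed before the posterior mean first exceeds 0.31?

k = 4

After k makes and 0 misses the posterior is Beta(6+k, 21), with mean (6+k)/(6+21+k).
Set (6+k)/(27+k) > 0.31 and solve: k > (0.31·27 − 6)/(1 − 0.31) = 3.435.
The smallest integer exceeding 3.435 is 4, and checking k=4: (10)/(31) = 0.3226 > 0.31.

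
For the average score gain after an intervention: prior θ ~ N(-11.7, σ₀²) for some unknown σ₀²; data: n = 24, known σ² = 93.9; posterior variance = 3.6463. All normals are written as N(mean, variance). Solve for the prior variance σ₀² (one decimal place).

For the Normal–Normal model with known σ², precisions add: τ_n = τ₀ + n/σ².
So 1/σ₀² = 1/3.6463 − 24/93.9 = 0.274251 − 0.255591 = 0.018660.
Hence σ₀² = 1/0.018660 ≈ 53.6.

σ₀² = 53.6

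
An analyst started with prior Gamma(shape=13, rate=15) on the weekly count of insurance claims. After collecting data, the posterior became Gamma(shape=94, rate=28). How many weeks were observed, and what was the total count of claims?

Gamma–Poisson conjugacy: posterior shape = α + Σxᵢ, posterior rate = β + n.
Matching: Σxᵢ = 94 − 13 = 81 and n = 28 − 15 = 13.

n = 13 weeks with total 81 claims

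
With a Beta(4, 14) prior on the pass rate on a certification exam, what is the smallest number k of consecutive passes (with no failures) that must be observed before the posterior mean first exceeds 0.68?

k = 26

After k passes and 0 failures the posterior is Beta(4+k, 14), with mean (4+k)/(4+14+k).
Set (4+k)/(18+k) > 0.68 and solve: k > (0.68·18 − 4)/(1 − 0.68) = 25.750.
The smallest integer exceeding 25.750 is 26.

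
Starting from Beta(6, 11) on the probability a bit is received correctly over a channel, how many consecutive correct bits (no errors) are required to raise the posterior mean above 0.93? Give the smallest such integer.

k = 141

After k correct bits and 0 errors the posterior is Beta(6+k, 11), with mean (6+k)/(6+11+k).
Set (6+k)/(17+k) > 0.93 and solve: k > (0.93·17 − 6)/(1 − 0.93) = 140.143.
The smallest integer exceeding 140.143 is 141, and checking k=141: (147)/(158) = 0.9304 > 0.93.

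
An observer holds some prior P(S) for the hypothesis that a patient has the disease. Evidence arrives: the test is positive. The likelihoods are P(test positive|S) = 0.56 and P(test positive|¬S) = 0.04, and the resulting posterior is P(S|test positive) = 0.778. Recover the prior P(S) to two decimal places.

P(S) = 0.20

In odds form, posterior odds = prior odds × likelihood ratio, so prior odds = posterior odds ÷ LR.
Posterior odds = 0.778/(1−0.778) = 3.5045. LR = 0.56/0.04 = 14.0000.
Prior odds = 3.5045/14.0000 = 0.2503, so P(S) = 0.2503/(1+0.2503) ≈ 0.20.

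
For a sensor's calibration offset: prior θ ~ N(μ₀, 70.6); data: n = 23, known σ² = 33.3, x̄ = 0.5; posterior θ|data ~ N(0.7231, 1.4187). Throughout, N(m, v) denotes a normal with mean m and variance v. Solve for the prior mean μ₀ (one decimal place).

With known observation variance, the Normal–Normal posterior has precision τ_n = τ₀ + n/σ² and mean μ_n = (τ₀μ₀ + (n/σ²)x̄)/τ_n.
Here τ₀ = 1/70.6 = 0.014164 and τ_data = 23/33.3 = 0.690691, so τ_n = 0.704855.
Rearranging for μ₀: μ₀ = (μ_n·τ_n − τ_data·x̄)/τ₀ = (0.7231·0.704855 − 0.690691·0.5) / 0.014164 = 0.164335/0.014164 ≈ 11.6.

μ₀ = 11.6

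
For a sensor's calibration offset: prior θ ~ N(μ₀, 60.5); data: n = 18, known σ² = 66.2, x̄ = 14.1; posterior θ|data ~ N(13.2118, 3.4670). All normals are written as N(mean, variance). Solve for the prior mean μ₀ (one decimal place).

μ₀ = -1.4

The posterior mean is a precision-weighted average: μ_n = (τ₀μ₀ + τ_data·x̄)/(τ₀+τ_data), with τ₀=1/σ₀² and τ_data=n/σ².
Here τ₀ = 1/60.5 = 0.016529 and τ_data = 18/66.2 = 0.271903, so τ_n = 0.288432.
Rearranging for μ₀: μ₀ = (μ_n·τ_n − τ_data·x̄)/τ₀ = (13.2118·0.288432 − 0.271903·14.1) / 0.016529 = -0.023126/0.016529 ≈ -1.4.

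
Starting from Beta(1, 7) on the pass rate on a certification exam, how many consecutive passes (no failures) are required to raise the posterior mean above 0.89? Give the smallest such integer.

After k passes and 0 failures the posterior is Beta(1+k, 7), with mean (1+k)/(1+7+k).
Set (1+k)/(8+k) > 0.89 and solve: k > (0.89·8 − 1)/(1 − 0.89) = 55.636.
The smallest integer exceeding 55.636 is 56, and checking k=56: (57)/(64) = 0.8906 > 0.89.

k = 56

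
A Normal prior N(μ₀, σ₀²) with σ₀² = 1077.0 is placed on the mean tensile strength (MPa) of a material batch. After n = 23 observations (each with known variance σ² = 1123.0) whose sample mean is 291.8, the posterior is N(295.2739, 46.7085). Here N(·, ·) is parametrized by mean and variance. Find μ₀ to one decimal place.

μ₀ = 371.9

With known observation variance, the Normal–Normal posterior has precision τ_n = τ₀ + n/σ² and mean μ_n = (τ₀μ₀ + (n/σ²)x̄)/τ_n.
Here τ₀ = 1/1077.0 = 0.000929 and τ_data = 23/1123.0 = 0.020481, so τ_n = 0.021410.
Rearranging for μ₀: μ₀ = (μ_n·τ_n − τ_data·x̄)/τ₀ = (295.2739·0.021410 − 0.020481·291.8) / 0.000929 = 0.345458/0.000929 ≈ 371.9.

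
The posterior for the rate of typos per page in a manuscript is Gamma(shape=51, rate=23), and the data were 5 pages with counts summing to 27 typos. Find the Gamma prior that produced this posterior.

A Gamma(α, β) prior (rate parametrization) on a Poisson rate with n observations summing to S gives posterior Gamma(α+S, β+n).
So α = 51 − 27 = 24 and β = 23 − 5 = 18.

Gamma(shape=24, rate=18)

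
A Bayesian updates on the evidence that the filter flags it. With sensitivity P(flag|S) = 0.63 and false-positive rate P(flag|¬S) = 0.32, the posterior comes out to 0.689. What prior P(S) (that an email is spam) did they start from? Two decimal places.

P(S) = 0.53

Bayes' rule in odds form gives O(S|E) = O(S)·[P(E|S)/P(E|¬S)], hence O(S) = O(S|E)/LR.
Posterior odds = 0.689/(1−0.689) = 2.2154. LR = 0.63/0.32 = 1.9688.
Prior odds = 2.2154/1.9688 = 1.1253, so P(S) = 1.1253/(1+1.1253) ≈ 0.53.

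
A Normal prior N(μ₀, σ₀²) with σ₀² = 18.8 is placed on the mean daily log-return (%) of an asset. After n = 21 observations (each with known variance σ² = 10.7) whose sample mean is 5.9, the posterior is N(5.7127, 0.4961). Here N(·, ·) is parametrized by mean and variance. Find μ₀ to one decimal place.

μ₀ = -1.2

With known observation variance, the Normal–Normal posterior has precision τ_n = τ₀ + n/σ² and mean μ_n = (τ₀μ₀ + (n/σ²)x̄)/τ_n.
Here τ₀ = 1/18.8 = 0.053191 and τ_data = 21/10.7 = 1.962617, so τ_n = 2.015808.
Rearranging for μ₀: μ₀ = (μ_n·τ_n − τ_data·x̄)/τ₀ = (5.7127·2.015808 − 1.962617·5.9) / 0.053191 = -0.063734/0.053191 ≈ -1.2.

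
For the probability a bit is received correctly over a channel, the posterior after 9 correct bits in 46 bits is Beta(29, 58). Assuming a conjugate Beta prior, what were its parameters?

Beta(20, 21)

A Beta(a, b) prior with s successes and f failures in binomial data gives a Beta(a+s, b+f) posterior.
Subtract the data counts: 29−9=20, 58−37=21.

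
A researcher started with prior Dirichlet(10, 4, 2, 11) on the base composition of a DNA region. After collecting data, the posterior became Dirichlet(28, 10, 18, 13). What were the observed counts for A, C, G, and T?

counts (18, 6, 16, 2)

For a Dirichlet(α) prior with multinomial counts c, the posterior is Dirichlet(α + c) componentwise.
Counts are posterior − prior componentwise: 28−10=18, 10−4=6, 18−2=16, 13−11=2.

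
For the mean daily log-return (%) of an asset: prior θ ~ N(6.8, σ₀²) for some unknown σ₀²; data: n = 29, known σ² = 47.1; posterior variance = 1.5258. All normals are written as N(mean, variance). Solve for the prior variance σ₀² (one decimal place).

For the Normal–Normal model with known σ², precisions add: τ_n = τ₀ + n/σ².
So 1/σ₀² = 1/1.5258 − 29/47.1 = 0.655394 − 0.615711 = 0.039683.
Hence σ₀² = 1/0.039683 ≈ 25.2.

σ₀² = 25.2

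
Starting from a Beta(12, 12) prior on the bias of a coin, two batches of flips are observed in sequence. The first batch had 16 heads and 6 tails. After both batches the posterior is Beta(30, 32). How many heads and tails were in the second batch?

2 heads and 14 tails

Sequential conjugate updates are equivalent to a single update on the pooled data, so total successes = posterior α − prior α and total failures = posterior β − prior β.
Total across both batches: 30−12=18 heads, 32−12=20 tails.
Subtract the first batch: 18−16=2 heads and 20−6=14 tails.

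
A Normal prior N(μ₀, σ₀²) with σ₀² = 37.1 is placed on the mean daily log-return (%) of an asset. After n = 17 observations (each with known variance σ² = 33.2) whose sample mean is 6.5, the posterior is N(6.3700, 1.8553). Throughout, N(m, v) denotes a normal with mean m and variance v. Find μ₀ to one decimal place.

μ₀ = 3.9

The posterior mean is a precision-weighted average: μ_n = (τ₀μ₀ + τ_data·x̄)/(τ₀+τ_data), with τ₀=1/σ₀² and τ_data=n/σ².
Here τ₀ = 1/37.1 = 0.026954 and τ_data = 17/33.2 = 0.512048, so τ_n = 0.539002.
Rearranging for μ₀: μ₀ = (μ_n·τ_n − τ_data·x̄)/τ₀ = (6.3700·0.539002 − 0.512048·6.5) / 0.026954 = 0.105131/0.026954 ≈ 3.9.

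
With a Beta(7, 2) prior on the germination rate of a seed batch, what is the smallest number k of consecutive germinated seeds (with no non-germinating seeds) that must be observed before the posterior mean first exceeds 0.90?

After k germinated seeds and 0 non-germinating seeds the posterior is Beta(7+k, 2), with mean (7+k)/(7+2+k).
Set (7+k)/(9+k) > 0.90 and solve: k > (0.90·9 − 7)/(1 − 0.90) = 11.000.
The smallest integer exceeding 11.000 is 12, and checking k=12: (19)/(21) = 0.9048 > 0.90.

k = 12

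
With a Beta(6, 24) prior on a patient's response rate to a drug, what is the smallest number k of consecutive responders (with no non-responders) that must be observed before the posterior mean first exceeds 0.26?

After k responders and 0 non-responders the posterior is Beta(6+k, 24), with mean (6+k)/(6+24+k).
Set (6+k)/(30+k) > 0.26 and solve: k > (0.26·30 − 6)/(1 − 0.26) = 2.432.
The smallest integer exceeding 2.432 is 3, and checking k=3: (9)/(33) = 0.2727 > 0.26.

k = 3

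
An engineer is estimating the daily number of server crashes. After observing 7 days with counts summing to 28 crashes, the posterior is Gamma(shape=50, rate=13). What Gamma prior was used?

Gamma(shape=22, rate=6)

A Gamma(α, β) prior (rate parametrization) on a Poisson rate with n observations summing to S gives posterior Gamma(α+S, β+n).
So α = 50 − 28 = 22 and β = 13 − 7 = 6.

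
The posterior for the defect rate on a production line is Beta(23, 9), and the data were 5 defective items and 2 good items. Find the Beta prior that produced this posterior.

A Beta(a, b) prior with s successes and f failures in binomial data gives a Beta(a+s, b+f) posterior.
So a = 23 − 5 = 18 and b = 9 − 2 = 7.

Beta(18, 7)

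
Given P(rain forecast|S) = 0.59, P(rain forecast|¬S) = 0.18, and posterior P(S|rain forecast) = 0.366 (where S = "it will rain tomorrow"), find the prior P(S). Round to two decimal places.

Bayes' rule in odds form gives O(S|E) = O(S)·[P(E|S)/P(E|¬S)], hence O(S) = O(S|E)/LR.
Posterior odds = 0.366/(1−0.366) = 0.5773. LR = 0.59/0.18 = 3.2778.
Prior odds = 0.5773/3.2778 = 0.1761, so P(S) = 0.1761/(1+0.1761) ≈ 0.15.

P(S) = 0.15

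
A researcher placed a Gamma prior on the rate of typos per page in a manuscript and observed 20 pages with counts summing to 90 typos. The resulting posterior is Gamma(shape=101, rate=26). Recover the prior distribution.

Gamma(shape=11, rate=6)

Gamma–Poisson conjugacy: posterior shape = α + Σxᵢ, posterior rate = β + n.
So α = 101 − 90 = 11 and β = 26 − 20 = 6.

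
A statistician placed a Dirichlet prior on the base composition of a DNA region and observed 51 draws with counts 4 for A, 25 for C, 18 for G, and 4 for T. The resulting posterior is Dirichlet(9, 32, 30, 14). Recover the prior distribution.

Dirichlet(5, 7, 12, 10)

For a Dirichlet(α) prior with multinomial counts c, the posterior is Dirichlet(α + c) componentwise.
Subtract each count from the matching posterior parameter: 9−4=5, 32−25=7, 30−18=12, 14−4=10.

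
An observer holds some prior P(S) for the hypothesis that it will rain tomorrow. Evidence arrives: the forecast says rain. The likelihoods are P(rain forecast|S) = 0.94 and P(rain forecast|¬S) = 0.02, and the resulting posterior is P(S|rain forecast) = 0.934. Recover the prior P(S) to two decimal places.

In odds form, posterior odds = prior odds × likelihood ratio, so prior odds = posterior odds ÷ LR.
Posterior odds = 0.934/(1−0.934) = 14.1515. LR = 0.94/0.02 = 47.0000.
Prior odds = 14.1515/47.0000 = 0.3011, so P(S) = 0.3011/(1+0.3011) ≈ 0.23.

P(S) = 0.23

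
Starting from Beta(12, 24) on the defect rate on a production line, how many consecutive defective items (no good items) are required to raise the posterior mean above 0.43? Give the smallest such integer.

k = 7

After k defective items and 0 good items the posterior is Beta(12+k, 24), with mean (12+k)/(12+24+k).
Set (12+k)/(36+k) > 0.43 and solve: k > (0.43·36 − 12)/(1 − 0.43) = 6.105.
The smallest integer exceeding 6.105 is 7, and checking k=7: (19)/(43) = 0.4419 > 0.43.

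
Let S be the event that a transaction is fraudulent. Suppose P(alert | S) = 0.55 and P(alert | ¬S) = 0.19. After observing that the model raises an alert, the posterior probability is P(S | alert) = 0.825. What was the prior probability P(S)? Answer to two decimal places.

In odds form, posterior odds = prior odds × likelihood ratio, so prior odds = posterior odds ÷ LR.
Posterior odds = 0.825/(1−0.825) = 4.7143. LR = 0.55/0.19 = 2.8947.
Prior odds = 4.7143/2.8947 = 1.6286, so P(S) = 1.6286/(1+1.6286) ≈ 0.62.

P(S) = 0.62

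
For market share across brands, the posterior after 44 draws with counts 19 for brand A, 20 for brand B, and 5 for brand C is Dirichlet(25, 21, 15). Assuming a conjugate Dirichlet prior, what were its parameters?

Dirichlet(6, 1, 10)

For a Dirichlet(α) prior with multinomial counts c, the posterior is Dirichlet(α + c) componentwise.
Subtract each count from the matching posterior parameter: 25−19=6, 21−20=1, 15−5=10.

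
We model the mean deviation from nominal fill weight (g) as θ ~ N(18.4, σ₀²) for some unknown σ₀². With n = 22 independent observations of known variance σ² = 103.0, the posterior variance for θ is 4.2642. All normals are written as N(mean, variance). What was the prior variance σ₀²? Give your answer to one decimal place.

Posterior precision equals prior precision plus data precision: 1/σ_n² = 1/σ₀² + n/σ².
So 1/σ₀² = 1/4.2642 − 22/103.0 = 0.234511 − 0.213592 = 0.020919.
Hence σ₀² = 1/0.020919 ≈ 47.8.

σ₀² = 47.8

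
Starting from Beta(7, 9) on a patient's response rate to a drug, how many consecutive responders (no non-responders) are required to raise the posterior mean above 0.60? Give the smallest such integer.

k = 7

After k responders and 0 non-responders the posterior is Beta(7+k, 9), with mean (7+k)/(7+9+k).
Set (7+k)/(16+k) > 0.60 and solve: k > (0.60·16 − 7)/(1 − 0.60) = 6.500.
The smallest integer exceeding 6.500 is 7.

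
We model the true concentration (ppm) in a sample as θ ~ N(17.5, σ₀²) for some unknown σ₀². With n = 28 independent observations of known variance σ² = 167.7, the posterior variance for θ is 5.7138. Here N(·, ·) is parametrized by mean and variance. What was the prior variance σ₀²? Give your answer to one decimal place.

For the Normal–Normal model with known σ², precisions add: τ_n = τ₀ + n/σ².
So 1/σ₀² = 1/5.7138 − 28/167.7 = 0.175015 − 0.166965 = 0.008050.
Hence σ₀² = 1/0.008050 ≈ 124.2.

σ₀² = 124.2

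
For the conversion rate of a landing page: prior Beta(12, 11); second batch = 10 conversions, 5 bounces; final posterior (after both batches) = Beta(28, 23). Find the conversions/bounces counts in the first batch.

Because Beta–binomial updating is additive in the counts, the combined data contributed (α_post−α_prior, β_post−β_prior) successes and failures.
Total across both batches: 28−12=16 conversions, 23−11=12 bounces.
Subtract the second batch: 16−10=6 conversions and 12−5=7 bounces.

6 conversions and 7 bounces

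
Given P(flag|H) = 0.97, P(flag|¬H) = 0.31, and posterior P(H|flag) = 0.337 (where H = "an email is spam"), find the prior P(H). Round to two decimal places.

In odds form, posterior odds = prior odds × likelihood ratio, so prior odds = posterior odds ÷ LR.
Posterior odds = 0.337/(1−0.337) = 0.5083. LR = 0.97/0.31 = 3.1290.
Prior odds = 0.5083/3.1290 = 0.1624, so P(H) = 0.1624/(1+0.1624) ≈ 0.14.

P(H) = 0.14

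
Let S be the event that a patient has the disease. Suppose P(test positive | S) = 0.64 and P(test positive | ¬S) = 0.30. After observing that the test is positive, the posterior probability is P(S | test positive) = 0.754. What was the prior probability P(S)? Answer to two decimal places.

Bayes' rule in odds form gives O(S|E) = O(S)·[P(E|S)/P(E|¬S)], hence O(S) = O(S|E)/LR.
Posterior odds = 0.754/(1−0.754) = 3.0650. LR = 0.64/0.30 = 2.1333.
Prior odds = 3.0650/2.1333 = 1.4367, so P(S) = 1.4367/(1+1.4367) ≈ 0.59.

P(S) = 0.59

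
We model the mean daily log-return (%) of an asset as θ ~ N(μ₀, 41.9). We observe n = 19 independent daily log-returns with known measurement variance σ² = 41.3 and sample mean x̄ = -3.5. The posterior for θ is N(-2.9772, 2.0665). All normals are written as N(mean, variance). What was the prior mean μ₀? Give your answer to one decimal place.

The posterior mean is a precision-weighted average: μ_n = (τ₀μ₀ + τ_data·x̄)/(τ₀+τ_data), with τ₀=1/σ₀² and τ_data=n/σ².
Here τ₀ = 1/41.9 = 0.023866 and τ_data = 19/41.3 = 0.460048, so τ_n = 0.483914.
Rearranging for μ₀: μ₀ = (μ_n·τ_n − τ_data·x̄)/τ₀ = (-2.9772·0.483914 − 0.460048·-3.5) / 0.023866 = 0.169459/0.023866 ≈ 7.1.

μ₀ = 7.1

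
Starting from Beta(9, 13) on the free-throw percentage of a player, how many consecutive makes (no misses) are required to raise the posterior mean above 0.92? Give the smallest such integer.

k = 141

After k makes and 0 misses the posterior is Beta(9+k, 13), with mean (9+k)/(9+13+k).
Set (9+k)/(22+k) > 0.92 and solve: k > (0.92·22 − 9)/(1 − 0.92) = 140.500.
The smallest integer exceeding 140.500 is 141.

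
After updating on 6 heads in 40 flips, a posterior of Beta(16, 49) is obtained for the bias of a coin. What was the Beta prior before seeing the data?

Beta(10, 15)

Beta is conjugate to the binomial likelihood: posterior = Beta(a+s, b+f).
Subtract the data counts: 16−6=10, 49−34=15.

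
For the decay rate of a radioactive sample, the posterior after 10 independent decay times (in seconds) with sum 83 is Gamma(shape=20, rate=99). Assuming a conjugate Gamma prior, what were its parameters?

Gamma–exponential conjugacy: posterior shape = α + n, posterior rate = β + Σtᵢ.
So α = 20 − 10 = 10 and β = 99 − 83 = 16.

Gamma(shape=10, rate=16)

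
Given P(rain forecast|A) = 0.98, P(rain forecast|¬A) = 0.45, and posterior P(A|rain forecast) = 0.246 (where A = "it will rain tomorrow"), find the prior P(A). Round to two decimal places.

P(A) = 0.13

Bayes' rule in odds form gives O(A|E) = O(A)·[P(E|A)/P(E|¬A)], hence O(A) = O(A|E)/LR.
Posterior odds = 0.246/(1−0.246) = 0.3263. LR = 0.98/0.45 = 2.1778.
Prior odds = 0.3263/2.1778 = 0.1498, so P(A) = 0.1498/(1+0.1498) ≈ 0.13.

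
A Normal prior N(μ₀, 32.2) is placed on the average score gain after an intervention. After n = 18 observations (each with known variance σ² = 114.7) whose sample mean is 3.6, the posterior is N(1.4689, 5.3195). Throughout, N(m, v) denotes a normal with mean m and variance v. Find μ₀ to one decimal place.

The posterior mean is a precision-weighted average: μ_n = (τ₀μ₀ + τ_data·x̄)/(τ₀+τ_data), with τ₀=1/σ₀² and τ_data=n/σ².
Here τ₀ = 1/32.2 = 0.031056 and τ_data = 18/114.7 = 0.156931, so τ_n = 0.187987.
Rearranging for μ₀: μ₀ = (μ_n·τ_n − τ_data·x̄)/τ₀ = (1.4689·0.187987 − 0.156931·3.6) / 0.031056 = -0.288817/0.031056 ≈ -9.3.

μ₀ = -9.3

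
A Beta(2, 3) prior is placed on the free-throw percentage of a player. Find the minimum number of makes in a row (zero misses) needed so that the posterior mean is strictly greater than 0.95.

After k makes and 0 misses the posterior is Beta(2+k, 3), with mean (2+k)/(2+3+k).
Set (2+k)/(5+k) > 0.95 and solve: k > (0.95·5 − 2)/(1 − 0.95) = 55.000.
The smallest integer exceeding 55.000 is 56, and checking k=56: (58)/(61) = 0.9508 > 0.95.

k = 56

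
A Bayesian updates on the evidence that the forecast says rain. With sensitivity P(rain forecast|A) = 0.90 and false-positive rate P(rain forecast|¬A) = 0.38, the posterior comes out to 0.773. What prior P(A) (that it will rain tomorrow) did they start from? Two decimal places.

P(A) = 0.59

In odds form, posterior odds = prior odds × likelihood ratio, so prior odds = posterior odds ÷ LR.
Posterior odds = 0.773/(1−0.773) = 3.4053. LR = 0.90/0.38 = 2.3684.
Prior odds = 3.4053/2.3684 = 1.4378, so P(A) = 1.4378/(1+1.4378) ≈ 0.59.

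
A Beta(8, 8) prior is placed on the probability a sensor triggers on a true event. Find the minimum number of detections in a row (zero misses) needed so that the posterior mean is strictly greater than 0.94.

k = 118

After k detections and 0 misses the posterior is Beta(8+k, 8), with mean (8+k)/(8+8+k).
Set (8+k)/(16+k) > 0.94 and solve: k > (0.94·16 − 8)/(1 − 0.94) = 117.333.
The smallest integer exceeding 117.333 is 118, and checking k=118: (126)/(134) = 0.9403 > 0.94.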